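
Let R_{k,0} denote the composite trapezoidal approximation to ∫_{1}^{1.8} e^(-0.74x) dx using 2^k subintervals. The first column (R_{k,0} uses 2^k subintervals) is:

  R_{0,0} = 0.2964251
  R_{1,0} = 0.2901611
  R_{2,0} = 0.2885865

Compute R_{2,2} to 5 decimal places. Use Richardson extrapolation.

0.28806

R_{1,1} = 0.2901611 + (0.2901611 − 0.2964251)/3 = 0.2880731
R_{2,1} = (4·0.2885865 − 0.2901611) / 3 = 0.2880616
R_{2,2} = (16·0.2880616 − 0.2880731) / 15 = 0.2880608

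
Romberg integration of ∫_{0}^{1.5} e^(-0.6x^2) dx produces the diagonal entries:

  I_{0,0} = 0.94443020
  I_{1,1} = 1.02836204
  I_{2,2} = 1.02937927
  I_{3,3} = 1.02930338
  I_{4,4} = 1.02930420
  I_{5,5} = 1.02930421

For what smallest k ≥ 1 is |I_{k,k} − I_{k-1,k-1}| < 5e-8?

k = 5

|I_{1,1} − I_{0,0}| = 0.08393184 ≥ 5e-8
|I_{2,2} − I_{1,1}| = 0.00101723 ≥ 5e-8
|I_{3,3} − I_{2,2}| = 0.00007589 ≥ 5e-8
|I_{4,4} − I_{3,3}| = 0.00000082 ≥ 5e-8
|I_{5,5} − I_{4,4}| = 0.00000001 < 5e-8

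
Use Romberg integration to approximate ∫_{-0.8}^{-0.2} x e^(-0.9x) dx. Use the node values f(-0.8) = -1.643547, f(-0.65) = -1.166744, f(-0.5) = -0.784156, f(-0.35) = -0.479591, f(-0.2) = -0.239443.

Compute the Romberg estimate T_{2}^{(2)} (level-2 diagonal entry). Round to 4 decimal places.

T_{0}^{(0)} (trapezoid, 1 panel, h=0.6000): -0.564897
T_{1}^{(0)} (trapezoid, 2 panels, h=0.3000): -0.517695
T_{2}^{(0)} (trapezoid, 4 panels, h=0.1500): -0.505798
T_{1}^{(1)} = -0.517695 + (-0.517695 − (-0.564897))/3 = -0.501961
T_{2}^{(1)} = -0.505798 + (-0.505798 − (-0.517695))/3 = -0.501832
T_{2}^{(2)} = -0.501832 + (-0.501832 − (-0.501961))/15 = -0.501823

-0.5018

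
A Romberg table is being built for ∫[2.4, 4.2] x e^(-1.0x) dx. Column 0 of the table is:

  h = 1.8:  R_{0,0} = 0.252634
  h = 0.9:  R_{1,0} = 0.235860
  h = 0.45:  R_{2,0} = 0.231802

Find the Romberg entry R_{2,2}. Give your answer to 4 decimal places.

0.2305

R_{1,1} = (4·0.235860 − 0.252634) / 3 = 0.230269
R_{2,1} = (4·0.231802 − 0.235860) / 3 = 0.230449
R_{2,2} = 0.230449 + (0.230449 − 0.230269)/15 = 0.230461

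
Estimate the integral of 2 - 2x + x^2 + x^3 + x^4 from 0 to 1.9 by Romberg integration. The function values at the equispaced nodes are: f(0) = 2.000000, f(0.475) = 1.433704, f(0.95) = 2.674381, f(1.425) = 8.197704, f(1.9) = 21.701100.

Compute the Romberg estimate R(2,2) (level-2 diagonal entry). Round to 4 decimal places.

10.6866

R(0,0) (trapezoid, 1 panel, h=1.9000): 22.516045
R(1,0) (trapezoid, 2 panels, h=0.9500): 13.798684
R(2,0) (trapezoid, 4 panels, h=0.4750): 11.474261
R(1,1) = 13.798684 + (13.798684 − 22.516045)/3 = 10.892897
R(2,1) = 11.474261 + (11.474261 − 13.798684)/3 = 10.699453
R(2,2) = 10.699453 + (10.699453 − 10.892897)/15 = 10.686557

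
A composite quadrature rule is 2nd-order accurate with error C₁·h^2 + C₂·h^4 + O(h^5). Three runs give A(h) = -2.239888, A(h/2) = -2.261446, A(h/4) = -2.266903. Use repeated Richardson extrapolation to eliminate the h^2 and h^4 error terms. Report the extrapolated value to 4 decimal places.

-2.2687

First eliminate the h^2 term (factor 2^2 = 4):
  B₁ = (4·(-2.261446) − (-2.239888))/3 = -2.268632
  B₂ = (4·(-2.266903) − (-2.261446))/3 = -2.268722
Then eliminate the h^4 term (factor 2^4 = 16):
  (16·(-2.268722) − (-2.268632))/15 = -2.268728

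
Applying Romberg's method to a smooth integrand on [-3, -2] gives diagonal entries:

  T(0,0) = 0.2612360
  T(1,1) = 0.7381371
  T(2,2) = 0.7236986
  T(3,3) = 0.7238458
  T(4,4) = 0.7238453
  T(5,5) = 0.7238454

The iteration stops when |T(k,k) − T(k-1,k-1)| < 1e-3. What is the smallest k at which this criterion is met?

k = 3

|T(1,1) − T(0,0)| = 0.4769011 ≥ 1e-3
|T(2,2) − T(1,1)| = 0.0144385 ≥ 1e-3
|T(3,3) − T(2,2)| = 0.0001472 < 1e-3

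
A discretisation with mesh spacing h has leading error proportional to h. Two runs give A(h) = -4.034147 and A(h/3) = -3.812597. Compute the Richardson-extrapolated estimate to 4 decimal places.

-3.7018

The leading error scales as h; refining by a factor of 3 reduces it by 3^1 = 3.
Extrapolated value = (3·A(h/3) − A(h)) / (3 − 1)
= (3·(-3.812597) − (-4.034147)) / 2
= -7.403644 / 2 = -3.701822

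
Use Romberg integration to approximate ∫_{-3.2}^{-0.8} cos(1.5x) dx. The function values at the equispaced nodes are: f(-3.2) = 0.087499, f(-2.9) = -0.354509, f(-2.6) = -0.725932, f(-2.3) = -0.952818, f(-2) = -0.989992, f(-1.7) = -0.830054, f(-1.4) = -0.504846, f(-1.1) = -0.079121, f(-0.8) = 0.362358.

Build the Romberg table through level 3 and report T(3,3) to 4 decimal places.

-1.2855

T(0,0) (trapezoid, 1 panel, h=2.4000): 0.539828
T(1,0) (trapezoid, 2 panels, h=1.2000): -0.918076
T(2,0) (trapezoid, 4 panels, h=0.6000): -1.197505
T(3,0) (trapezoid, 8 panels, h=0.3000): -1.263703
T(1,1) = -0.918076 + (-0.918076 − 0.539828)/3 = -1.404044
T(2,1) = -1.197505 + (-1.197505 − (-0.918076))/3 = -1.290648
T(3,1) = -1.263703 + (-1.263703 − (-1.197505))/3 = -1.285769
T(2,2) = -1.290648 + (-1.290648 − (-1.404044))/15 = -1.283088
T(3,2) = -1.285769 + (-1.285769 − (-1.290648))/15 = -1.285444
T(3,3) = -1.285444 + (-1.285444 − (-1.283088))/63 = -1.285481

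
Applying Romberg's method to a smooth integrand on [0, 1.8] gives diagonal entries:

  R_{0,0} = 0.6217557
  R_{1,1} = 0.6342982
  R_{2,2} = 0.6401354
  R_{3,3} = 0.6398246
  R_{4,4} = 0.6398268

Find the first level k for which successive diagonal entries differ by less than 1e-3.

k = 3

|R_{1,1} − R_{0,0}| = 0.0125425 ≥ 1e-3
|R_{2,2} − R_{1,1}| = 0.0058372 ≥ 1e-3
|R_{3,3} − R_{2,2}| = 0.0003108 < 1e-3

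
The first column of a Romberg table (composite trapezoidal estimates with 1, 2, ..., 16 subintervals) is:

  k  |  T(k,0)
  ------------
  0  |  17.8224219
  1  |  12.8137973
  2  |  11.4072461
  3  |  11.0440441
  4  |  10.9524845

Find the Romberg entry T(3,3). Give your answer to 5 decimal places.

T(1,1) = 12.8137973 + (12.8137973 − 17.8224219)/3 = 11.1442558
T(2,1) = 11.4072461 + (11.4072461 − 12.8137973)/3 = 10.9383957
T(3,1) = 11.0440441 + (11.0440441 − 11.4072461)/3 = 10.9229768
T(2,2) = (16·10.9383957 − 11.1442558) / 15 = 10.9246717
T(3,2) = 10.9229768 + (10.9229768 − 10.9383957)/15 = 10.9219489
T(3,3) = (64·10.9219489 − 10.9246717) / 63 = 10.9219057

10.92191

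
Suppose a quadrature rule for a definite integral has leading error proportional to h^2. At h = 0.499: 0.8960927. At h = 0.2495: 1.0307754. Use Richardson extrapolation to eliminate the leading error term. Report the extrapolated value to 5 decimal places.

1.07567

The leading error scales as h^2; refining by a factor of 2 reduces it by 2^2 = 4.
Extrapolated value = (4·A(h/2) − A(h)) / (4 − 1)
= (4·1.0307754 − 0.8960927) / 3
= 3.2270089 / 3 = 1.0756696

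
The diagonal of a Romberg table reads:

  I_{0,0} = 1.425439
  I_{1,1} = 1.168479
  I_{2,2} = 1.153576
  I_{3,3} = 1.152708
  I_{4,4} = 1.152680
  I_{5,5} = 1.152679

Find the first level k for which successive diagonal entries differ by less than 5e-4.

|I_{1,1} − I_{0,0}| = 0.256960 ≥ 5e-4
|I_{2,2} − I_{1,1}| = 0.014903 ≥ 5e-4
|I_{3,3} − I_{2,2}| = 0.000868 ≥ 5e-4
|I_{4,4} − I_{3,3}| = 0.000028 < 5e-4

k = 4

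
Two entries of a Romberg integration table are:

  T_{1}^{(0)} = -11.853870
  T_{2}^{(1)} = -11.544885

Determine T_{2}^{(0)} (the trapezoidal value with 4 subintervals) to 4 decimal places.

-11.6221

From T_{2}^{(1)} = (4·T_{2}^{(0)} − T_{1}^{(0)})/3, solve for T_{2}^{(0)}:
4·T_{2}^{(0)} = 3·(-11.544885) + (-11.853870) = -46.488525
T_{2}^{(0)} = -11.622131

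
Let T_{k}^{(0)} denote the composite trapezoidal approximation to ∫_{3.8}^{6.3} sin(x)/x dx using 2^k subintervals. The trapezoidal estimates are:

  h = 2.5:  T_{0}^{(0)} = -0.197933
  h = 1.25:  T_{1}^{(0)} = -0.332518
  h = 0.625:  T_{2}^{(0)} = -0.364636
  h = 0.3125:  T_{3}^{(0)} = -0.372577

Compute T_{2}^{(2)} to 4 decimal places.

Richardson extrapolation on the trapezoidal column (denominator 4−1=3):
T_{1}^{(1)} = (4·(-0.332518) − (-0.197933)) / 3 = -0.377380
T_{2}^{(1)} = -0.364636 + (-0.364636 − (-0.332518))/3 = -0.375342
T_{2}^{(2)} = (16·(-0.375342) − (-0.377380)) / 15 = -0.375206

-0.3752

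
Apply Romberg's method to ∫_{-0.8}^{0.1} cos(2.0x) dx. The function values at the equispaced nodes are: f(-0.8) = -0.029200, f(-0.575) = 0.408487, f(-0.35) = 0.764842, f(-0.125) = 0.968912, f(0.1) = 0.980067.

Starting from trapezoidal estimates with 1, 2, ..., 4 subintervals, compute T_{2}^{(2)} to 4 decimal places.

0.5991

T_{0}^{(0)} (trapezoid, 1 panel, h=0.9000): 0.427890
T_{1}^{(0)} (trapezoid, 2 panels, h=0.4500): 0.558124
T_{2}^{(0)} (trapezoid, 4 panels, h=0.2250): 0.588977
T_{1}^{(1)} = 0.558124 + (0.558124 − 0.427890)/3 = 0.601535
T_{2}^{(1)} = 0.588977 + (0.588977 − 0.558124)/3 = 0.599261
T_{2}^{(2)} = 0.599261 + (0.599261 − 0.601535)/15 = 0.599109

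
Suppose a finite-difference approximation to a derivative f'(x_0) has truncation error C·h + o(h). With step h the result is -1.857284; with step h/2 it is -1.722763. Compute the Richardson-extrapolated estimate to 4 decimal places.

-1.5882

Extrapolated value = (2·A(h/2) − A(h)) / (2 − 1)
= (2·(-1.722763) − (-1.857284)) / 1
= -1.588242 / 1 = -1.588242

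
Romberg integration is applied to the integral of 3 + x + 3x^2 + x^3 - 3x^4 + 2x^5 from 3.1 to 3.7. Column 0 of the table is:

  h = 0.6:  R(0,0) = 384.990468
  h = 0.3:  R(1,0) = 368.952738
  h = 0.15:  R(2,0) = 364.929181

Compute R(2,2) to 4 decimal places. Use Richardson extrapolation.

363.5867

Richardson extrapolation on the trapezoidal column (denominator 4−1=3):
R(1,1) = (4·368.952738 − 384.990468) / 3 = 363.606828
R(2,1) = 364.929181 + (364.929181 − 368.952738)/3 = 363.587995
R(2,2) = (16·363.587995 − 363.606828) / 15 = 363.586739
(Column j=1 coincides with Simpson's rule on the same nodes.)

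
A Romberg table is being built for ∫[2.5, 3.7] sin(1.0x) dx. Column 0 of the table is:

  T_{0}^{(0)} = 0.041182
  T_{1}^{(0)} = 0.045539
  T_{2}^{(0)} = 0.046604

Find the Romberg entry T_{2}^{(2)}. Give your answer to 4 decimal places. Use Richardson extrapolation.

0.0470

T_{1}^{(1)} = 0.045539 + (0.045539 − 0.041182)/3 = 0.046991
T_{2}^{(1)} = 0.046604 + (0.046604 − 0.045539)/3 = 0.046959
T_{2}^{(2)} = (16·0.046959 − 0.046991) / 15 = 0.046957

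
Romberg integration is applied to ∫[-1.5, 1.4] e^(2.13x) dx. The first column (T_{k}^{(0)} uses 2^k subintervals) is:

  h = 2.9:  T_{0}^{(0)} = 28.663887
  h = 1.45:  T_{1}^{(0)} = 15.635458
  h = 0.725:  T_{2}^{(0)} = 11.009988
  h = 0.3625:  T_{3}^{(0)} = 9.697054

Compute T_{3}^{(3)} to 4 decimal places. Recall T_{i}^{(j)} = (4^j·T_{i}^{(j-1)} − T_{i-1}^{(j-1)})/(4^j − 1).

9.2439

Richardson extrapolation on the trapezoidal column (denominator 4−1=3):
T_{1}^{(1)} = (4·15.635458 − 28.663887) / 3 = 11.292648
T_{2}^{(1)} = (4·11.009988 − 15.635458) / 3 = 9.468165
T_{3}^{(1)} = 9.697054 + (9.697054 − 11.009988)/3 = 9.259409
T_{2}^{(2)} = 9.468165 + (9.468165 − 11.292648)/15 = 9.346533
T_{3}^{(2)} = 9.259409 + (9.259409 − 9.468165)/15 = 9.245492
T_{3}^{(3)} = (64·9.245492 − 9.346533) / 63 = 9.243888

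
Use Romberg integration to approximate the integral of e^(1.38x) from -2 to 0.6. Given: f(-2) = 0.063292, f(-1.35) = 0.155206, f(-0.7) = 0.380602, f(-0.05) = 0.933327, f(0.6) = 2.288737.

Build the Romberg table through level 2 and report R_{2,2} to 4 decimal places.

R_{0,0} (trapezoid, 1 panel, h=2.6000): 3.057638
R_{1,0} (trapezoid, 2 panels, h=1.3000): 2.023601
R_{2,0} (trapezoid, 4 panels, h=0.6500): 1.719347
R_{1,1} = 2.023601 + (2.023601 − 3.057638)/3 = 1.678922
R_{2,1} = 1.719347 + (1.719347 − 2.023601)/3 = 1.617929
R_{2,2} = 1.617929 + (1.617929 − 1.678922)/15 = 1.613863

1.6139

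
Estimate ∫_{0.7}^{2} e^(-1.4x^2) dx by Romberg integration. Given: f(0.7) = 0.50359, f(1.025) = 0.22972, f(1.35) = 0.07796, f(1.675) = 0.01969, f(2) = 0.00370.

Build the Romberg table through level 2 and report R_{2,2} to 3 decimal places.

R_{0,0} (trapezoid, 1 panel, h=1.3000): 0.32974
R_{1,0} (trapezoid, 2 panels, h=0.6500): 0.21554
R_{2,0} (trapezoid, 4 panels, h=0.3250): 0.18883
R_{1,1} = 0.21554 + (0.21554 − 0.32974)/3 = 0.17747
R_{2,1} = 0.18883 + (0.18883 − 0.21554)/3 = 0.17993
R_{2,2} = 0.17993 + (0.17993 − 0.17747)/15 = 0.18009

0.180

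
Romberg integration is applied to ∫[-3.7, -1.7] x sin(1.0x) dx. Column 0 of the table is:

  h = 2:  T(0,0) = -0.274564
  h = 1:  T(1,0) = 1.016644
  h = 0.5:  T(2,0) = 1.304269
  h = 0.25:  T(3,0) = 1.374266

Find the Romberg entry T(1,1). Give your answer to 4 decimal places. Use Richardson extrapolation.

1.4470

Richardson extrapolation on the trapezoidal column (denominator 4−1=3):
T(1,1) = 1.016644 + (1.016644 − (-0.274564))/3 = 1.447047
(Column j=1 coincides with Simpson's rule on the same nodes.)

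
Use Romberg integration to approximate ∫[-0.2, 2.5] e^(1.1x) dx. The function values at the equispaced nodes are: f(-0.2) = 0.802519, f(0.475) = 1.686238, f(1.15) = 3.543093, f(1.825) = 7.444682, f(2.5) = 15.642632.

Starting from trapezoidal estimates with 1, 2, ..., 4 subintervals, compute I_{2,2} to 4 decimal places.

13.4947

I_{0,0} (trapezoid, 1 panel, h=2.7000): 22.200954
I_{1,0} (trapezoid, 2 panels, h=1.3500): 15.883652
I_{2,0} (trapezoid, 4 panels, h=0.6750): 14.105197
I_{1,1} = 15.883652 + (15.883652 − 22.200954)/3 = 13.777885
I_{2,1} = 14.105197 + (14.105197 − 15.883652)/3 = 13.512379
I_{2,2} = 13.512379 + (13.512379 − 13.777885)/15 = 13.494679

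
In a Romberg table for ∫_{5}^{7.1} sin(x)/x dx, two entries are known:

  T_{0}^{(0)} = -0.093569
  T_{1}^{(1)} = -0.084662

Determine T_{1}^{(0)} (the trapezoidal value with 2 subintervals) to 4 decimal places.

-0.0869

From T_{1}^{(1)} = (4·T_{1}^{(0)} − T_{0}^{(0)})/3, solve for T_{1}^{(0)}:
4·T_{1}^{(0)} = 3·(-0.084662) + (-0.093569) = -0.347555
T_{1}^{(0)} = -0.086889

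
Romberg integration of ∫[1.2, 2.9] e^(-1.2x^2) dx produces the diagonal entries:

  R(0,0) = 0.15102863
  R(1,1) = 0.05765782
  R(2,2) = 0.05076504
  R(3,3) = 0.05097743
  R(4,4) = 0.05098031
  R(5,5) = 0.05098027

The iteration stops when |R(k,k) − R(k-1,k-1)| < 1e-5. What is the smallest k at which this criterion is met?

k = 4

|R(1,1) − R(0,0)| = 0.09337081 ≥ 1e-5
|R(2,2) − R(1,1)| = 0.00689278 ≥ 1e-5
|R(3,3) − R(2,2)| = 0.00021239 ≥ 1e-5
|R(4,4) − R(3,3)| = 0.00000288 < 1e-5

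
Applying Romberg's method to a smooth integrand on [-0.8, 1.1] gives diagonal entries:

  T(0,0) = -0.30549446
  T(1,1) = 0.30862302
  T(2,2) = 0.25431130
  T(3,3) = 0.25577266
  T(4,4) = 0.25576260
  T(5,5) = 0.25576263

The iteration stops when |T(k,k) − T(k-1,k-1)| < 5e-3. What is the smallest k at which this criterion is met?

|T(1,1) − T(0,0)| = 0.61411748 ≥ 5e-3
|T(2,2) − T(1,1)| = 0.05431172 ≥ 5e-3
|T(3,3) − T(2,2)| = 0.00146136 < 5e-3

k = 3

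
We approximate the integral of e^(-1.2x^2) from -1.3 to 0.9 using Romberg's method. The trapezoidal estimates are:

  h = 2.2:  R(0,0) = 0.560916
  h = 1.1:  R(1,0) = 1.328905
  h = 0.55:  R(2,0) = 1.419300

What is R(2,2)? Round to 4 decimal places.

1.4404

Richardson extrapolation on the trapezoidal column (denominator 4−1=3):
R(1,1) = 1.328905 + (1.328905 − 0.560916)/3 = 1.584901
R(2,1) = 1.419300 + (1.419300 − 1.328905)/3 = 1.449432
R(2,2) = (16·1.449432 − 1.584901) / 15 = 1.440401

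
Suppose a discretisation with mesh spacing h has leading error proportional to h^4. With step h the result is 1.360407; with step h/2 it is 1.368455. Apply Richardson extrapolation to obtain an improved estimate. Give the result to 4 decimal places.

1.3690

The leading error scales as h^4; refining by a factor of 2 reduces it by 2^4 = 16.
Extrapolated value = (16·A(h/2) − A(h)) / (16 − 1)
= (16·1.368455 − 1.360407) / 15
= 20.534873 / 15 = 1.368992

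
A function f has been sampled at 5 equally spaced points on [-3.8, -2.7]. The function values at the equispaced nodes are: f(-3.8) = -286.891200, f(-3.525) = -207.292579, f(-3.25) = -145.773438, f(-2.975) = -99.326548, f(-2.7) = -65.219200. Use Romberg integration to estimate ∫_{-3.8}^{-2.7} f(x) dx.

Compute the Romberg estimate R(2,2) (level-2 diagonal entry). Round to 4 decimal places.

-171.4273

R(0,0) (trapezoid, 1 panel, h=1.1000): -193.660720
R(1,0) (trapezoid, 2 panels, h=0.5500): -177.005751
R(2,0) (trapezoid, 4 panels, h=0.2750): -172.823135
R(1,1) = -177.005751 + (-177.005751 − (-193.660720))/3 = -171.454095
R(2,1) = -172.823135 + (-172.823135 − (-177.005751))/3 = -171.428930
R(2,2) = -171.428930 + (-171.428930 − (-171.454095))/15 = -171.427252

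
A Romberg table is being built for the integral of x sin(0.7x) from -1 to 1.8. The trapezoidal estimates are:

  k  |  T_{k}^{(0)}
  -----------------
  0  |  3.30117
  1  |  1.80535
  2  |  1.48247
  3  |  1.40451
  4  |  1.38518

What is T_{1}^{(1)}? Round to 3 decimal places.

T_{1}^{(1)} = 1.80535 + (1.80535 − 3.30117)/3 = 1.30674
(Column j=1 coincides with Simpson's rule on the same nodes.)

1.307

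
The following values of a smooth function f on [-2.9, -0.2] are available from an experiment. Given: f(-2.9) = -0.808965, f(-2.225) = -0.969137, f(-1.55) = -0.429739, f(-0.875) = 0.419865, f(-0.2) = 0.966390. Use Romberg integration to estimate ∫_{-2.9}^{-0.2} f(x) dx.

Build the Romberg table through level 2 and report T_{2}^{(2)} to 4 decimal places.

T_{0}^{(0)} (trapezoid, 1 panel, h=2.7000): 0.212524
T_{1}^{(0)} (trapezoid, 2 panels, h=1.3500): -0.473886
T_{2}^{(0)} (trapezoid, 4 panels, h=0.6750): -0.607701
T_{1}^{(1)} = -0.473886 + (-0.473886 − 0.212524)/3 = -0.702689
T_{2}^{(1)} = -0.607701 + (-0.607701 − (-0.473886))/3 = -0.652306
T_{2}^{(2)} = -0.652306 + (-0.652306 − (-0.702689))/15 = -0.648947

-0.6489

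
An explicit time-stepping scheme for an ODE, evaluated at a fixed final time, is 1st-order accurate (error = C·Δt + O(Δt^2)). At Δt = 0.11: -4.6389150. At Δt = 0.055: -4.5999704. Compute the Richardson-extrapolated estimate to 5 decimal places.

-4.56103

Extrapolated value = (2·A(Δt/2) − A(Δt)) / (2 − 1)
= (2·(-4.5999704) − (-4.6389150)) / 1
= -4.5610258 / 1 = -4.5610258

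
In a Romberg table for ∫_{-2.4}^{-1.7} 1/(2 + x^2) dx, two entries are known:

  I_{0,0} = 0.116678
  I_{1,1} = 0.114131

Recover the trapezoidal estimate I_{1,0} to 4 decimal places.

0.1148

From I_{1,1} = (4·I_{1,0} − I_{0,0})/3, solve for I_{1,0}:
4·I_{1,0} = 3·0.114131 + 0.116678 = 0.459071
I_{1,0} = 0.114768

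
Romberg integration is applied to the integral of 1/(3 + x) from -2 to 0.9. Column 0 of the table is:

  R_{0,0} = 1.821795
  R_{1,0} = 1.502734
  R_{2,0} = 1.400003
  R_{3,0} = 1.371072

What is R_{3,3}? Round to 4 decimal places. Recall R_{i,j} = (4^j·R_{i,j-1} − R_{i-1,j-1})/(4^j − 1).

1.3611

R_{1,1} = 1.502734 + (1.502734 − 1.821795)/3 = 1.396380
R_{2,1} = 1.400003 + (1.400003 − 1.502734)/3 = 1.365759
R_{3,1} = (4·1.371072 − 1.400003) / 3 = 1.361428
R_{2,2} = 1.365759 + (1.365759 − 1.396380)/15 = 1.363718
R_{3,2} = (16·1.361428 − 1.365759) / 15 = 1.361139
R_{3,3} = 1.361139 + (1.361139 − 1.363718)/63 = 1.361098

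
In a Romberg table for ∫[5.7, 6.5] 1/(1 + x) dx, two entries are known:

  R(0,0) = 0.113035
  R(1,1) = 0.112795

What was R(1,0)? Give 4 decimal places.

0.1129

From R(1,1) = (4·R(1,0) − R(0,0))/3, solve for R(1,0):
4·R(1,0) = 3·0.112795 + 0.113035 = 0.451420
R(1,0) = 0.112855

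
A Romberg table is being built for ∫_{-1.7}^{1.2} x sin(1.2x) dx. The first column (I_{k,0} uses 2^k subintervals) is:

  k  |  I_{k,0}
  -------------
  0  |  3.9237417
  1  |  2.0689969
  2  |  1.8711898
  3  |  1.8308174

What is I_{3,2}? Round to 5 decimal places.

1.81817

I_{2,1} = 1.8711898 + (1.8711898 − 2.0689969)/3 = 1.8052541
I_{3,1} = (4·1.8308174 − 1.8711898) / 3 = 1.8173599
I_{3,2} = (16·1.8173599 − 1.8052541) / 15 = 1.8181670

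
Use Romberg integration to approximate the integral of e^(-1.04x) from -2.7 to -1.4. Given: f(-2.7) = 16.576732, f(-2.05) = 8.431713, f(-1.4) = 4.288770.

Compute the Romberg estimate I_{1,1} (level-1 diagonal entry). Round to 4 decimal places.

11.8283

I_{0,0} (trapezoid, 1 panel, h=1.3000): 13.562576
I_{1,0} (trapezoid, 2 panels, h=0.6500): 12.261902
I_{1,1} = 12.261902 + (12.261902 − 13.562576)/3 = 11.828344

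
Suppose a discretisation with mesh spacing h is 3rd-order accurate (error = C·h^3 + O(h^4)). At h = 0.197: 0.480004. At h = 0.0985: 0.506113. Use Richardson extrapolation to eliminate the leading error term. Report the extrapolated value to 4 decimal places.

0.5098

Extrapolated value = (8·A(h/2) − A(h)) / (8 − 1)
= (8·0.506113 − 0.480004) / 7
= 3.568900 / 7 = 0.509843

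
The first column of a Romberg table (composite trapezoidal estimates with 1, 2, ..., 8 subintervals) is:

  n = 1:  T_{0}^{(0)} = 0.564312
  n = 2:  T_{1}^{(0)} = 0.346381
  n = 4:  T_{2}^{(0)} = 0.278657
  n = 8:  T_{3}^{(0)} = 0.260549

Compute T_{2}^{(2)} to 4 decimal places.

0.2549

T_{1}^{(1)} = (4·0.346381 − 0.564312) / 3 = 0.273737
T_{2}^{(1)} = (4·0.278657 − 0.346381) / 3 = 0.256082
T_{2}^{(2)} = 0.256082 + (0.256082 − 0.273737)/15 = 0.254905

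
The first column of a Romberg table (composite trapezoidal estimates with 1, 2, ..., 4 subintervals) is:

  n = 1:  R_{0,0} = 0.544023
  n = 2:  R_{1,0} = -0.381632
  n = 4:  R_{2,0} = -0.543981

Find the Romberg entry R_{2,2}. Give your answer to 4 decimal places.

-0.5920

Richardson extrapolation on the trapezoidal column (denominator 4−1=3):
R_{1,1} = -0.381632 + (-0.381632 − 0.544023)/3 = -0.690184
R_{2,1} = -0.543981 + (-0.543981 − (-0.381632))/3 = -0.598097
R_{2,2} = -0.598097 + (-0.598097 − (-0.690184))/15 = -0.591958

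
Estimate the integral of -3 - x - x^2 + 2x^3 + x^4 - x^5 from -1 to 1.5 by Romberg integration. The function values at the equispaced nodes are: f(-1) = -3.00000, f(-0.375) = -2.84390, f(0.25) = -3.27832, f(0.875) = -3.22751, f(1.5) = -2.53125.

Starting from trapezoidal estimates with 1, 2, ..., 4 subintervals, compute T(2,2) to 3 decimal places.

T(0,0) (trapezoid, 1 panel, h=2.5000): -6.91406
T(1,0) (trapezoid, 2 panels, h=1.2500): -7.55493
T(2,0) (trapezoid, 4 panels, h=0.6250): -7.57210
T(1,1) = -7.55493 + (-7.55493 − (-6.91406))/3 = -7.76855
T(2,1) = -7.57210 + (-7.57210 − (-7.55493))/3 = -7.57782
T(2,2) = -7.57782 + (-7.57782 − (-7.76855))/15 = -7.56510

-7.565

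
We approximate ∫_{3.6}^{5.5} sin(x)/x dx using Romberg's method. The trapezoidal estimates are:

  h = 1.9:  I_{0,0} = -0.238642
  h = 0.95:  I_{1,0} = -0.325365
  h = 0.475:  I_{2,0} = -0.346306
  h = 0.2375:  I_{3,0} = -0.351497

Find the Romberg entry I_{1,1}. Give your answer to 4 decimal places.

I_{1,1} = -0.325365 + (-0.325365 − (-0.238642))/3 = -0.354273
(Column j=1 coincides with Simpson's rule on the same nodes.)

-0.3543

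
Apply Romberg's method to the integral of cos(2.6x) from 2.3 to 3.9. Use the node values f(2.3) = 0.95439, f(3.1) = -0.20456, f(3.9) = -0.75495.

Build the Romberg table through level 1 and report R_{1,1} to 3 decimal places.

R_{0,0} (trapezoid, 1 panel, h=1.6000): 0.15955
R_{1,0} (trapezoid, 2 panels, h=0.8000): -0.08387
R_{1,1} = -0.08387 + (-0.08387 − 0.15955)/3 = -0.16501

-0.165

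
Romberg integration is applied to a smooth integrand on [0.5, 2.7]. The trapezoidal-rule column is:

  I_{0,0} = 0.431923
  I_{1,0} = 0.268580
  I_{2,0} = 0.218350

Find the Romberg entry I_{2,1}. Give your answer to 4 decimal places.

0.2016

I_{2,1} = 0.218350 + (0.218350 − 0.268580)/3 = 0.201607
(Column j=1 coincides with Simpson's rule on the same nodes.)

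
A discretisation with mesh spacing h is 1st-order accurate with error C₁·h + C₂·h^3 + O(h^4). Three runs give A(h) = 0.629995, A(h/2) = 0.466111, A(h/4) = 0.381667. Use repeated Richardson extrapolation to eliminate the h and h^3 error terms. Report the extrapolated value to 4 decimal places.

First eliminate the h term (factor 2^1 = 2):
  B₁ = (2·0.466111 − 0.629995)/1 = 0.302227
  B₂ = (2·0.381667 − 0.466111)/1 = 0.297223
Then eliminate the h^3 term (factor 2^3 = 8):
  (8·0.297223 − 0.302227)/7 = 0.296508

0.2965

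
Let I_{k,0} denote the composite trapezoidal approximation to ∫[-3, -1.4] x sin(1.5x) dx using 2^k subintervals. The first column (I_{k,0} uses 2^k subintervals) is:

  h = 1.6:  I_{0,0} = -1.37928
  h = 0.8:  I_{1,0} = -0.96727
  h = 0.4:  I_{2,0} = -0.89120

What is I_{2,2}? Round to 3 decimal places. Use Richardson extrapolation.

I_{1,1} = -0.96727 + (-0.96727 − (-1.37928))/3 = -0.82993
I_{2,1} = -0.89120 + (-0.89120 − (-0.96727))/3 = -0.86584
I_{2,2} = (16·(-0.86584) − (-0.82993)) / 15 = -0.86823

-0.868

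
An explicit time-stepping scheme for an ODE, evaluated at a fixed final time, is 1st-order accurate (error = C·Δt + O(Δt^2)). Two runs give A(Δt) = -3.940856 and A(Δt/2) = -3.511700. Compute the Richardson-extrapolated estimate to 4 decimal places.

Extrapolated value = (2·A(Δt/2) − A(Δt)) / (2 − 1)
= (2·(-3.511700) − (-3.940856)) / 1
= -3.082544 / 1 = -3.082544

-3.0825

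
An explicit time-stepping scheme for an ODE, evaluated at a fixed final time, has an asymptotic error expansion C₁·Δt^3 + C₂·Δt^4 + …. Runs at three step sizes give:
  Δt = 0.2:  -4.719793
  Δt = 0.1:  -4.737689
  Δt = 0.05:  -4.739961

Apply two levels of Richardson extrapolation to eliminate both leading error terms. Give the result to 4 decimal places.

First eliminate the Δt^3 term (factor 2^3 = 8):
  B₁ = (8·(-4.737689) − (-4.719793))/7 = -4.740246
  B₂ = (8·(-4.739961) − (-4.737689))/7 = -4.740286
Then eliminate the Δt^4 term (factor 2^4 = 16):
  (16·(-4.740286) − (-4.740246))/15 = -4.740289

-4.7403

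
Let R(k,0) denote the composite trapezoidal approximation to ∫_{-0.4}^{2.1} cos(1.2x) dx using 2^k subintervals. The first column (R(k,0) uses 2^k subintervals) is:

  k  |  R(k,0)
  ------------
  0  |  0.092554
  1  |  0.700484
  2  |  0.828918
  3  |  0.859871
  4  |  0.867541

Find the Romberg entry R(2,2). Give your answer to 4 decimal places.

0.8696

Richardson extrapolation on the trapezoidal column (denominator 4−1=3):
R(1,1) = (4·0.700484 − 0.092554) / 3 = 0.903127
R(2,1) = 0.828918 + (0.828918 − 0.700484)/3 = 0.871729
R(2,2) = 0.871729 + (0.871729 − 0.903127)/15 = 0.869636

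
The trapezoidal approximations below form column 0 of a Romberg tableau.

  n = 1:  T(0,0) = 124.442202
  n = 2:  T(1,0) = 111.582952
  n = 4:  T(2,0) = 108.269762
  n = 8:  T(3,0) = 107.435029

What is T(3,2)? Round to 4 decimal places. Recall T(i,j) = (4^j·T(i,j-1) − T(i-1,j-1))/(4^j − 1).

107.1562

T(2,1) = 108.269762 + (108.269762 − 111.582952)/3 = 107.165365
T(3,1) = (4·107.435029 − 108.269762) / 3 = 107.156785
T(3,2) = 107.156785 + (107.156785 − 107.165365)/15 = 107.156213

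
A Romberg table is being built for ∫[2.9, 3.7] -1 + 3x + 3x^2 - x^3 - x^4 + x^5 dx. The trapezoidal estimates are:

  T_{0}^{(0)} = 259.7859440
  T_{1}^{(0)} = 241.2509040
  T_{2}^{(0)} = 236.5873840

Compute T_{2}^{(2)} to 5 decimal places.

235.03023

T_{1}^{(1)} = (4·241.2509040 − 259.7859440) / 3 = 235.0725573
T_{2}^{(1)} = 236.5873840 + (236.5873840 − 241.2509040)/3 = 235.0328773
T_{2}^{(2)} = (16·235.0328773 − 235.0725573) / 15 = 235.0302320
(Column j=1 coincides with Simpson's rule on the same nodes.)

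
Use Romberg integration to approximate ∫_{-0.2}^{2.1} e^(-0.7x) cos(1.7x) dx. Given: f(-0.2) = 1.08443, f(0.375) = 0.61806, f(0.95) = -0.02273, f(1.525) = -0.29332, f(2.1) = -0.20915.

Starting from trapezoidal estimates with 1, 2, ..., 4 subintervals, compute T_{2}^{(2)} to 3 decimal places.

0.415

T_{0}^{(0)} (trapezoid, 1 panel, h=2.3000): 1.00657
T_{1}^{(0)} (trapezoid, 2 panels, h=1.1500): 0.47715
T_{2}^{(0)} (trapezoid, 4 panels, h=0.5750): 0.42530
T_{1}^{(1)} = 0.47715 + (0.47715 − 1.00657)/3 = 0.30068
T_{2}^{(1)} = 0.42530 + (0.42530 − 0.47715)/3 = 0.40802
T_{2}^{(2)} = 0.40802 + (0.40802 − 0.30068)/15 = 0.41518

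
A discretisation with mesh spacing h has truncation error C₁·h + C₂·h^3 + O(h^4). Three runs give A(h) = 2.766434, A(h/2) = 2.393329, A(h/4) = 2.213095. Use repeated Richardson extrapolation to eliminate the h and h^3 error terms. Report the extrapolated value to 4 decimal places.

2.0347

First eliminate the h term (factor 2^1 = 2):
  B₁ = (2·2.393329 − 2.766434)/1 = 2.020224
  B₂ = (2·2.213095 − 2.393329)/1 = 2.032861
Then eliminate the h^3 term (factor 2^3 = 8):
  (8·2.032861 − 2.020224)/7 = 2.034666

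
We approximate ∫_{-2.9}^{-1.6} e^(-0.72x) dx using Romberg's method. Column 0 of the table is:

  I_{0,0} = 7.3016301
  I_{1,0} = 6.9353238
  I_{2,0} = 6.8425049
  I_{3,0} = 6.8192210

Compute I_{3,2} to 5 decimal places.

I_{2,1} = (4·6.8425049 − 6.9353238) / 3 = 6.8115653
I_{3,1} = 6.8192210 + (6.8192210 − 6.8425049)/3 = 6.8114597
I_{3,2} = 6.8114597 + (6.8114597 − 6.8115653)/15 = 6.8114527

6.81145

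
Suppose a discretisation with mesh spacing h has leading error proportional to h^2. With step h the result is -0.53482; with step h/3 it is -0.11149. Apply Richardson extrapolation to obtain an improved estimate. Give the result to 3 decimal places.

Extrapolated value = (9·A(h/3) − A(h)) / (9 − 1)
= (9·(-0.11149) − (-0.53482)) / 8
= -0.46859 / 8 = -0.05857

-0.059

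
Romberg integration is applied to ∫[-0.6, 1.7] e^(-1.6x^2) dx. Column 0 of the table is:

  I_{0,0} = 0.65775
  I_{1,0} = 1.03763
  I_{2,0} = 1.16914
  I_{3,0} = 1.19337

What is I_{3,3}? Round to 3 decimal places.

1.200

I_{1,1} = (4·1.03763 − 0.65775) / 3 = 1.16426
I_{2,1} = 1.16914 + (1.16914 − 1.03763)/3 = 1.21298
I_{3,1} = 1.19337 + (1.19337 − 1.16914)/3 = 1.20145
I_{2,2} = (16·1.21298 − 1.16426) / 15 = 1.21623
I_{3,2} = (16·1.20145 − 1.21298) / 15 = 1.20068
I_{3,3} = 1.20068 + (1.20068 − 1.21623)/63 = 1.20043
(Column j=1 coincides with Simpson's rule on the same nodes.)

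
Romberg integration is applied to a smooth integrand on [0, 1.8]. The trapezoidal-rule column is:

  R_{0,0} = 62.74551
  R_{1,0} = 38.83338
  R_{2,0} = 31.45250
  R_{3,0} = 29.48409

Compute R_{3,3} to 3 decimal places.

28.816

R_{1,1} = (4·38.83338 − 62.74551) / 3 = 30.86267
R_{2,1} = (4·31.45250 − 38.83338) / 3 = 28.99221
R_{3,1} = (4·29.48409 − 31.45250) / 3 = 28.82795
R_{2,2} = (16·28.99221 − 30.86267) / 15 = 28.86751
R_{3,2} = 28.82795 + (28.82795 − 28.99221)/15 = 28.81700
R_{3,3} = (64·28.81700 − 28.86751) / 63 = 28.81620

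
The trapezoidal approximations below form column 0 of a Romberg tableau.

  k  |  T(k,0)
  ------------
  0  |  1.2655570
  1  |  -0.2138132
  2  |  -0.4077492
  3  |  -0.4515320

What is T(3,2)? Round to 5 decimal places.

-0.46571

T(2,1) = (4·(-0.4077492) − (-0.2138132)) / 3 = -0.4723945
T(3,1) = (4·(-0.4515320) − (-0.4077492)) / 3 = -0.4661263
T(3,2) = -0.4661263 + (-0.4661263 − (-0.4723945))/15 = -0.4657084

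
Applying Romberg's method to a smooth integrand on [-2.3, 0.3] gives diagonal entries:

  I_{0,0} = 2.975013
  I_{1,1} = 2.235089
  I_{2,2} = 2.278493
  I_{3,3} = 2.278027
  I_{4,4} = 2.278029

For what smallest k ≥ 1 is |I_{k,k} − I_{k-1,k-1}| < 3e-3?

|I_{1,1} − I_{0,0}| = 0.739924 ≥ 3e-3
|I_{2,2} − I_{1,1}| = 0.043404 ≥ 3e-3
|I_{3,3} − I_{2,2}| = 0.000466 < 3e-3

k = 3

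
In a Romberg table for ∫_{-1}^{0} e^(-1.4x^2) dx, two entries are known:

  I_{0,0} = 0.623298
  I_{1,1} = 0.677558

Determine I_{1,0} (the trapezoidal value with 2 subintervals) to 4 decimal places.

0.6640

From I_{1,1} = (4·I_{1,0} − I_{0,0})/3, solve for I_{1,0}:
4·I_{1,0} = 3·0.677558 + 0.623298 = 2.655972
I_{1,0} = 0.663993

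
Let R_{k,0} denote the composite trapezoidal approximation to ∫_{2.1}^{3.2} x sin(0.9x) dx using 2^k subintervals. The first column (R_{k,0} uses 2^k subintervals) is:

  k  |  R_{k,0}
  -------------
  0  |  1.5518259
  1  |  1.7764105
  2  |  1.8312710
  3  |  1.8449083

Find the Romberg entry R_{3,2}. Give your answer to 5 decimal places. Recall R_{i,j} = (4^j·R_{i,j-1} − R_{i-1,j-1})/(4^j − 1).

Richardson extrapolation on the trapezoidal column (denominator 4−1=3):
R_{2,1} = (4·1.8312710 − 1.7764105) / 3 = 1.8495578
R_{3,1} = 1.8449083 + (1.8449083 − 1.8312710)/3 = 1.8494541
R_{3,2} = 1.8494541 + (1.8494541 − 1.8495578)/15 = 1.8494472

1.84945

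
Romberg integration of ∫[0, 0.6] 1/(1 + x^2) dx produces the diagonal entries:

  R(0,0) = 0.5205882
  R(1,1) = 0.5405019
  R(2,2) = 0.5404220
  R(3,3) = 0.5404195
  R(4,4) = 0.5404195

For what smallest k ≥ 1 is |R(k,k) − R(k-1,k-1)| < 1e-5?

k = 3

|R(1,1) − R(0,0)| = 0.0199137 ≥ 1e-5
|R(2,2) − R(1,1)| = 0.0000799 ≥ 1e-5
|R(3,3) − R(2,2)| = 0.0000025 < 1e-5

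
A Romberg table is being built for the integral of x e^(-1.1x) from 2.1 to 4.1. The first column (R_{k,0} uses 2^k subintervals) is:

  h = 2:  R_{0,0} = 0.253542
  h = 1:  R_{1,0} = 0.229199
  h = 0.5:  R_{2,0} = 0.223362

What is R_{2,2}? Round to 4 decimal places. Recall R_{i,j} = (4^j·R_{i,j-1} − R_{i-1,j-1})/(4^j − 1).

0.2214

Richardson extrapolation on the trapezoidal column (denominator 4−1=3):
R_{1,1} = (4·0.229199 − 0.253542) / 3 = 0.221085
R_{2,1} = 0.223362 + (0.223362 − 0.229199)/3 = 0.221416
R_{2,2} = 0.221416 + (0.221416 − 0.221085)/15 = 0.221438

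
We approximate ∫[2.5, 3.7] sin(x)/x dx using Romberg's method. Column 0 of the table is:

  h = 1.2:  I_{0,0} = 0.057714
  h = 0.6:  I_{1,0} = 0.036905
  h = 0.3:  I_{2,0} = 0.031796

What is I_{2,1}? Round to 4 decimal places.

0.0301

I_{2,1} = (4·0.031796 − 0.036905) / 3 = 0.030093
(Column j=1 coincides with Simpson's rule on the same nodes.)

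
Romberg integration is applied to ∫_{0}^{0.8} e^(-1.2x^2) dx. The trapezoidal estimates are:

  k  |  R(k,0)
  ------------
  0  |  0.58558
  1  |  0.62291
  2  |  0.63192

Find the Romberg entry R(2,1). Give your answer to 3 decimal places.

R(2,1) = (4·0.63192 − 0.62291) / 3 = 0.63492

0.635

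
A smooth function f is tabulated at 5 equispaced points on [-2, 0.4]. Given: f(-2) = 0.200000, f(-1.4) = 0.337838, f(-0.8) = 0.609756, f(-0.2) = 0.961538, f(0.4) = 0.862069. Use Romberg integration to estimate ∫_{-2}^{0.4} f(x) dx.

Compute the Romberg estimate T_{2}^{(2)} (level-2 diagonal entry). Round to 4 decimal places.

1.5022

T_{0}^{(0)} (trapezoid, 1 panel, h=2.4000): 1.274483
T_{1}^{(0)} (trapezoid, 2 panels, h=1.2000): 1.368949
T_{2}^{(0)} (trapezoid, 4 panels, h=0.6000): 1.464100
T_{1}^{(1)} = 1.368949 + (1.368949 − 1.274483)/3 = 1.400438
T_{2}^{(1)} = 1.464100 + (1.464100 − 1.368949)/3 = 1.495817
T_{2}^{(2)} = 1.495817 + (1.495817 − 1.400438)/15 = 1.502176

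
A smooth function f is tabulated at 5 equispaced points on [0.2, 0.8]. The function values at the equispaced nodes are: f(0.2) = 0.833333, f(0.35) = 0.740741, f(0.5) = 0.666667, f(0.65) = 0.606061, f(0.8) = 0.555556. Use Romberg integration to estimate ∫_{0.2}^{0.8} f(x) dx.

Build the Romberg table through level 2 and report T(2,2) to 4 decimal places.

0.4055

T(0,0) (trapezoid, 1 panel, h=0.6000): 0.416667
T(1,0) (trapezoid, 2 panels, h=0.3000): 0.408333
T(2,0) (trapezoid, 4 panels, h=0.1500): 0.406187
T(1,1) = 0.408333 + (0.408333 − 0.416667)/3 = 0.405555
T(2,1) = 0.406187 + (0.406187 − 0.408333)/3 = 0.405472
T(2,2) = 0.405472 + (0.405472 − 0.405555)/15 = 0.405466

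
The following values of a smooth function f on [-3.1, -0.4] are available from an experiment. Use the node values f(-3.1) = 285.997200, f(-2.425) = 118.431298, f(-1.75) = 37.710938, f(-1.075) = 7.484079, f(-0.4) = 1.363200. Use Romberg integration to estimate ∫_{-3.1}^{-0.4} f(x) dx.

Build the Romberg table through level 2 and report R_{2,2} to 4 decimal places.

194.8004

R_{0,0} (trapezoid, 1 panel, h=2.7000): 387.936540
R_{1,0} (trapezoid, 2 panels, h=1.3500): 244.878036
R_{2,0} (trapezoid, 4 panels, h=0.6750): 207.431898
R_{1,1} = 244.878036 + (244.878036 − 387.936540)/3 = 197.191868
R_{2,1} = 207.431898 + (207.431898 − 244.878036)/3 = 194.949852
R_{2,2} = 194.949852 + (194.949852 − 197.191868)/15 = 194.800384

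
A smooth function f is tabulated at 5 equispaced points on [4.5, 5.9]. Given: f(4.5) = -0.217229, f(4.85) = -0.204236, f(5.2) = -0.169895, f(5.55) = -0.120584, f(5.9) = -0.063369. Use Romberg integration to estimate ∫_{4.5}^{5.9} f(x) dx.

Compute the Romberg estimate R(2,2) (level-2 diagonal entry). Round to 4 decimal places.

-0.2240

R(0,0) (trapezoid, 1 panel, h=1.4000): -0.196419
R(1,0) (trapezoid, 2 panels, h=0.7000): -0.217136
R(2,0) (trapezoid, 4 panels, h=0.3500): -0.222255
R(1,1) = -0.217136 + (-0.217136 − (-0.196419))/3 = -0.224042
R(2,1) = -0.222255 + (-0.222255 − (-0.217136))/3 = -0.223961
R(2,2) = -0.223961 + (-0.223961 − (-0.224042))/15 = -0.223956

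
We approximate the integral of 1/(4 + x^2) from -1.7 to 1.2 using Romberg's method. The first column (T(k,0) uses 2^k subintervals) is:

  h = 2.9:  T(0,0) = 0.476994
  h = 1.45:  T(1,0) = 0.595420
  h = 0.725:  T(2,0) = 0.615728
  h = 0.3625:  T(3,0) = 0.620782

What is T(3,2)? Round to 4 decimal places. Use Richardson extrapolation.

0.6225

Richardson extrapolation on the trapezoidal column (denominator 4−1=3):
T(2,1) = 0.615728 + (0.615728 − 0.595420)/3 = 0.622497
T(3,1) = 0.620782 + (0.620782 − 0.615728)/3 = 0.622467
T(3,2) = (16·0.622467 − 0.622497) / 15 = 0.622465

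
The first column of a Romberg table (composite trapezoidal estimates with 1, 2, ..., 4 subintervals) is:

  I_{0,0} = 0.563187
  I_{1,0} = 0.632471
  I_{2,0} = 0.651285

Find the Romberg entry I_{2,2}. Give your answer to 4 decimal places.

0.6577

Richardson extrapolation on the trapezoidal column (denominator 4−1=3):
I_{1,1} = 0.632471 + (0.632471 − 0.563187)/3 = 0.655566
I_{2,1} = 0.651285 + (0.651285 − 0.632471)/3 = 0.657556
I_{2,2} = (16·0.657556 − 0.655566) / 15 = 0.657689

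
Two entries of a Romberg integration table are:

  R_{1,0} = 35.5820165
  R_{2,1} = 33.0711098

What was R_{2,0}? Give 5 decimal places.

From R_{2,1} = (4·R_{2,0} − R_{1,0})/3, solve for R_{2,0}:
4·R_{2,0} = 3·33.0711098 + 35.5820165 = 134.7953459
R_{2,0} = 33.6988365

33.69884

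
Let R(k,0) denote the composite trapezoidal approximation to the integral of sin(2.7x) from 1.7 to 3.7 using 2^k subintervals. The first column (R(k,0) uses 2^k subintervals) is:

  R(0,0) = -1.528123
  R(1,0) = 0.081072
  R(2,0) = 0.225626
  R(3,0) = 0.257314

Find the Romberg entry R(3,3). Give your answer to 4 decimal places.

0.2677

R(1,1) = 0.081072 + (0.081072 − (-1.528123))/3 = 0.617470
R(2,1) = (4·0.225626 − 0.081072) / 3 = 0.273811
R(3,1) = (4·0.257314 − 0.225626) / 3 = 0.267877
R(2,2) = (16·0.273811 − 0.617470) / 15 = 0.250900
R(3,2) = 0.267877 + (0.267877 − 0.273811)/15 = 0.267481
R(3,3) = 0.267481 + (0.267481 − 0.250900)/63 = 0.267744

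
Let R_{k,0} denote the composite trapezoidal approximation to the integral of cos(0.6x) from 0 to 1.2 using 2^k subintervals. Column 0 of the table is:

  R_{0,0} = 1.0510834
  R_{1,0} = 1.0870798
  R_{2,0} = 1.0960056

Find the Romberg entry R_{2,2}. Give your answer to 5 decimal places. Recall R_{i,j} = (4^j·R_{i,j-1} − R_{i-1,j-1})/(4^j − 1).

1.09897

R_{1,1} = 1.0870798 + (1.0870798 − 1.0510834)/3 = 1.0990786
R_{2,1} = (4·1.0960056 − 1.0870798) / 3 = 1.0989809
R_{2,2} = (16·1.0989809 − 1.0990786) / 15 = 1.0989744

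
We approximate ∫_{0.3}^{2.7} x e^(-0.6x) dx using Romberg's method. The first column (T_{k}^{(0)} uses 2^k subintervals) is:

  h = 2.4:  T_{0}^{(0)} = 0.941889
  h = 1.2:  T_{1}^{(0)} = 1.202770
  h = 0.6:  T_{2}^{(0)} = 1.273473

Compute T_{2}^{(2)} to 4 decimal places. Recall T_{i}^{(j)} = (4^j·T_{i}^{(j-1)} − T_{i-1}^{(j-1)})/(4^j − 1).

Richardson extrapolation on the trapezoidal column (denominator 4−1=3):
T_{1}^{(1)} = (4·1.202770 − 0.941889) / 3 = 1.289730
T_{2}^{(1)} = 1.273473 + (1.273473 − 1.202770)/3 = 1.297041
T_{2}^{(2)} = (16·1.297041 − 1.289730) / 15 = 1.297528

1.2975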